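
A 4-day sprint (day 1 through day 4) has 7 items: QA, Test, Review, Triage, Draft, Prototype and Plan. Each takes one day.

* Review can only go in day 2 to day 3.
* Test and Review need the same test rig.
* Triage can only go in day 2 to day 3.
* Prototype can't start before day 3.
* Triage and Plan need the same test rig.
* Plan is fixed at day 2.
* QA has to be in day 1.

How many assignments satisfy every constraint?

48

Splitting on Test: it can be day 1 (16), day 2 (8), day 3 (8), day 4 (16). Listing each branch's schedules as (QA, Review, Triage, Draft, Prototype, Plan) by day number:
Test=day 1: (1,2,3,1,3,2) (1,2,3,1,4,2) (1,2,3,2,3,2) (1,2,3,2,4,2) (1,2,3,3,3,2) (1,2,3,3,4,2) (1,2,3,4,3,2) (1,2,3,4,4,2) (1,3,3,1,3,2) (1,3,3,1,4,2) (1,3,3,2,3,2) (1,3,3,2,4,2) (1,3,3,3,3,2) (1,3,3,3,4,2) (1,3,3,4,3,2) (1,3,3,4,4,2) — 16.
Test=day 2: (1,3,3,1,3,2) (1,3,3,1,4,2) (1,3,3,2,3,2) (1,3,3,2,4,2) (1,3,3,3,3,2) (1,3,3,3,4,2) (1,3,3,4,3,2) (1,3,3,4,4,2) — 8.
Test=day 3: (1,2,3,1,3,2) (1,2,3,1,4,2) (1,2,3,2,3,2) (1,2,3,2,4,2) (1,2,3,3,3,2) (1,2,3,3,4,2) (1,2,3,4,3,2) (1,2,3,4,4,2) — 8.
Test=day 4: (1,2,3,1,3,2) (1,2,3,1,4,2) (1,2,3,2,3,2) (1,2,3,2,4,2) (1,2,3,3,3,2) (1,2,3,3,4,2) (1,2,3,4,3,2) (1,2,3,4,4,2) (1,3,3,1,3,2) (1,3,3,1,4,2) (1,3,3,2,3,2) (1,3,3,2,4,2) (1,3,3,3,3,2) (1,3,3,3,4,2) (1,3,3,4,3,2) (1,3,3,4,4,2) — 16.
Summing: 16 + 8 + 8 + 16 = 48.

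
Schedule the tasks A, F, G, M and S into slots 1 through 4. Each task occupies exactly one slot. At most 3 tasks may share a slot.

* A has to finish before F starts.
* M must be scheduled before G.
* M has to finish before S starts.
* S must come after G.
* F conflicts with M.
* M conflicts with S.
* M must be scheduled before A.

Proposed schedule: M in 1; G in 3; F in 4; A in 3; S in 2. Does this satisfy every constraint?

No. S must come after G is not satisfied.

F conflicts with M — holds.
M has to finish before S starts — holds.
M must be scheduled before G — holds.
S must come after G — violated.
A has to finish before F starts — holds.
At most 3 tasks may share a slot — holds.
M must be scheduled before A — holds.
M conflicts with S — holds.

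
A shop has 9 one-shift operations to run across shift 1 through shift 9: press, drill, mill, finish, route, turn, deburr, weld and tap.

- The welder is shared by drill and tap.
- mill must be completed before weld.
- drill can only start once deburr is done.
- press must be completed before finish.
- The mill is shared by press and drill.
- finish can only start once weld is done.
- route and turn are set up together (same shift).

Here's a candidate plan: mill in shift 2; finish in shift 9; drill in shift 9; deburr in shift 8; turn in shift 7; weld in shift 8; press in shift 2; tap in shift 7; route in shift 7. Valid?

Yes

drill can only start once deburr is done — holds.
The mill is shared by press and drill — holds.
The welder is shared by drill and tap — holds.
press must be completed before finish — holds.
mill must be completed before weld — holds.
route and turn are set up together (same shift) — holds.
finish can only start once weld is done — holds.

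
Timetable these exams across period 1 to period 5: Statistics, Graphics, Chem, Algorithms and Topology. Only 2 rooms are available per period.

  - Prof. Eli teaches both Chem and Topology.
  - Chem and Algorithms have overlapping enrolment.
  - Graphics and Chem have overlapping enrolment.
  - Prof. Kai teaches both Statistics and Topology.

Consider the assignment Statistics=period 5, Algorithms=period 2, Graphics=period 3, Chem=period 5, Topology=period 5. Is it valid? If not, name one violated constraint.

Only 2 rooms are available per period — violated.
Chem and Algorithms have overlapping enrolment — holds.
Prof. Kai teaches both Statistics and Topology — violated.
Graphics and Chem have overlapping enrolment — holds.
Prof. Eli teaches both Chem and Topology — violated.

No — it violates: Prof. Kai teaches both Statistics and Topology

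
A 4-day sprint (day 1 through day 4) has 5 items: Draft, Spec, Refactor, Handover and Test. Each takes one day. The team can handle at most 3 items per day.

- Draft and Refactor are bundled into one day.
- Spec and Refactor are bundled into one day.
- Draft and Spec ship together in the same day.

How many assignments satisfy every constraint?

Splitting on Draft: it can be day 1 (9), day 2 (9), day 3 (9), day 4 (9). Listing each branch's schedules as (Spec, Refactor, Handover, Test) by day number:
Draft=day 1: (1,1,2,2) (1,1,2,3) (1,1,2,4) (1,1,3,2) (1,1,3,3) (1,1,3,4) (1,1,4,2) (1,1,4,3) (1,1,4,4) — 9.
Draft=day 2: (2,2,1,1) (2,2,1,3) (2,2,1,4) (2,2,3,1) (2,2,3,3) (2,2,3,4) (2,2,4,1) (2,2,4,3) (2,2,4,4) — 9.
Draft=day 3: (3,3,1,1) (3,3,1,2) (3,3,1,4) (3,3,2,1) (3,3,2,2) (3,3,2,4) (3,3,4,1) (3,3,4,2) (3,3,4,4) — 9.
Draft=day 4: (4,4,1,1) (4,4,1,2) (4,4,1,3) (4,4,2,1) (4,4,2,2) (4,4,2,3) (4,4,3,1) (4,4,3,2) (4,4,3,3) — 9.
Summing: 9 + 9 + 9 + 9 = 36.

36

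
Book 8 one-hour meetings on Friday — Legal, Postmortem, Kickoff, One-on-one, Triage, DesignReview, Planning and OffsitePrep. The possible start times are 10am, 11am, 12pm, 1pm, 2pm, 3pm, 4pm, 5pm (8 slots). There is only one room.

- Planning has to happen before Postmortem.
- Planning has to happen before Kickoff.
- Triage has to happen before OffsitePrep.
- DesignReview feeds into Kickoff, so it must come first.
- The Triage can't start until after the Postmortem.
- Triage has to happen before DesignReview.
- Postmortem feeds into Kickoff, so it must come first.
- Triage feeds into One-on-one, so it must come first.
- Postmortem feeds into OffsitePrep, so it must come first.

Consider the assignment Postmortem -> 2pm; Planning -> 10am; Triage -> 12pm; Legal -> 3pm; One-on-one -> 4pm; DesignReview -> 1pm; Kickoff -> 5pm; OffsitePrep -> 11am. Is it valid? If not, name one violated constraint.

No. Postmortem feeds into OffsitePrep, so it must come first is not satisfied.

Planning has to happen before Kickoff — holds.
DesignReview feeds into Kickoff, so it must come first — holds.
Postmortem feeds into OffsitePrep, so it must come first — violated.
The Triage can't start until after the Postmortem — violated.
Triage has to happen before DesignReview — holds.
Planning has to happen before Postmortem — holds.
Triage feeds into One-on-one, so it must come first — holds.
Triage has to happen before OffsitePrep — violated.
Postmortem feeds into Kickoff, so it must come first — holds.
There is only one room — holds.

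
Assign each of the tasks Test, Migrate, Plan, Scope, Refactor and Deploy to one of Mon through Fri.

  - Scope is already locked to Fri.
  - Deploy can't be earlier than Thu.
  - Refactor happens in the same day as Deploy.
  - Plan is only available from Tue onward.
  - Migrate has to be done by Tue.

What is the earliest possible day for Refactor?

Refactor must be in the same day as Deploy, which can't be before Thu, so Refactor is at least Thu.
Refactor at Thu is achievable: Refactor=Thu, Test=Mon, Plan=Tue, Deploy=Thu, Scope=Fri, Migrate=Mon.

Thu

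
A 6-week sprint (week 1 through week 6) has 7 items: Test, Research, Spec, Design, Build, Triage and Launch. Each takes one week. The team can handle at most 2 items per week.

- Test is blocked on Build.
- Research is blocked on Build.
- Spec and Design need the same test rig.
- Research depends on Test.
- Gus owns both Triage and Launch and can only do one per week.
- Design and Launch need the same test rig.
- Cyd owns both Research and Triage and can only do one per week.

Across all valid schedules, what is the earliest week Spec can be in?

Spec at week 1 is achievable: Research -> week 3, Test -> week 2, Spec -> week 1, Triage -> week 4, Build -> week 1, Design -> week 2, Launch -> week 3.

week 1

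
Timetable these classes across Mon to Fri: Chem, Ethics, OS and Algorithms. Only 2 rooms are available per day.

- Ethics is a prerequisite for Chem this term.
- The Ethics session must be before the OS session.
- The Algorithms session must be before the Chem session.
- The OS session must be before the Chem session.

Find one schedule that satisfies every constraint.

Algorithms in Mon; OS in Tue; Chem in Wed; Ethics in Mon

Checking: Algorithms(Mon) before Chem(Wed); Ethics(Mon) before Chem(Wed); Ethics(Mon) before OS(Tue); OS(Tue) before Chem(Wed); max 2 per day (cap 2).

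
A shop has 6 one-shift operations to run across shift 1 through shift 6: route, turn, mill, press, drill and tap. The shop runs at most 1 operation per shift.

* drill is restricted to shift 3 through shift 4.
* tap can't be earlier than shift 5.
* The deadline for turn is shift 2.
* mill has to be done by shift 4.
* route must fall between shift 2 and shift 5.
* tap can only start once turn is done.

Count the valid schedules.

Splitting on route: it can be shift 2 (4), shift 3 (4), shift 4 (4), shift 5 (8). Listing each branch's schedules as (turn, mill, press, drill, tap) by shift number:
route=shift 2: (1,3,5,4,6) (1,3,6,4,5) (1,4,5,3,6) (1,4,6,3,5) — 4.
route=shift 3: (1,2,5,4,6) (1,2,6,4,5) (2,1,5,4,6) (2,1,6,4,5) — 4.
route=shift 4: (1,2,5,3,6) (1,2,6,3,5) (2,1,5,3,6) (2,1,6,3,5) — 4.
route=shift 5: (1,2,3,4,6) (1,2,4,3,6) (1,3,2,4,6) (1,4,2,3,6) (2,1,3,4,6) (2,1,4,3,6) (2,3,1,4,6) (2,4,1,3,6) — 8.
Summing: 4 + 4 + 4 + 8 = 20.

20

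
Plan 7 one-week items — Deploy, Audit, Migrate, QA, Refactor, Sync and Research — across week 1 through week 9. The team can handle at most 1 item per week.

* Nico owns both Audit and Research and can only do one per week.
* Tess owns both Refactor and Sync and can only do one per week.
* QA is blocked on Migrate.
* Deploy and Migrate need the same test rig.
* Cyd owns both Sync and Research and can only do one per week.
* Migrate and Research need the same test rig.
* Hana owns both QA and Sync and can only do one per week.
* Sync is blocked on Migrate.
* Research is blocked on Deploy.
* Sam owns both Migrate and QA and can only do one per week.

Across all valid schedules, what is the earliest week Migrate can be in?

Downstream work caps Migrate at week 8.
Migrate at week 1 is achievable: Audit -> week 6, Deploy -> week 2, Refactor -> week 7, Migrate -> week 1, Sync -> week 4, Research -> week 5, QA -> week 3.

week 1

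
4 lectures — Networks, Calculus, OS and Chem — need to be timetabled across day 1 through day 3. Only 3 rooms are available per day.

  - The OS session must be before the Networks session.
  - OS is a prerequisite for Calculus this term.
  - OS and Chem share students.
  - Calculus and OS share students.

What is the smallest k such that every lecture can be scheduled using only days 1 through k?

2 days

The precedence chain requires at least 2 distinct days.
With at most 3 per day and 4 lectures, at least 2 days are needed.
2 works (last occupied day: day 2): for example OS=day 1, Networks=day 2, Calculus=day 2, Chem=day 2.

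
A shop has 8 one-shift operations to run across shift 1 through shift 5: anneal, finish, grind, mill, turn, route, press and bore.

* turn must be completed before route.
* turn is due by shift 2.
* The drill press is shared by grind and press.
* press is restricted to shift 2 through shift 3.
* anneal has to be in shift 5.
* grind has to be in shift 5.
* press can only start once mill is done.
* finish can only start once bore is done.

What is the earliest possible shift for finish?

Precedence pushes finish to at least shift 2.
finish at shift 2 is achievable: grind in shift 5; press in shift 2; route in shift 2; anneal in shift 5; finish in shift 2; bore in shift 1; mill in shift 1; turn in shift 1.

shift 2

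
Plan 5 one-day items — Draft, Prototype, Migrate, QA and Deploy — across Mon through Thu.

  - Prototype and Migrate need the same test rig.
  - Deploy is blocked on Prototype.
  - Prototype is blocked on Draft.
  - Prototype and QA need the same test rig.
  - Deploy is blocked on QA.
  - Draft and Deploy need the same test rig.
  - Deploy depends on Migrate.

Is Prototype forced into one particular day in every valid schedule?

Prototype can be Tue (e.g. Prototype -> Tue; QA -> Mon; Migrate -> Mon; Deploy -> Wed; Draft -> Mon) or Wed (e.g. Deploy=Thu; Migrate=Mon; QA=Mon; Draft=Mon; Prototype=Wed).

No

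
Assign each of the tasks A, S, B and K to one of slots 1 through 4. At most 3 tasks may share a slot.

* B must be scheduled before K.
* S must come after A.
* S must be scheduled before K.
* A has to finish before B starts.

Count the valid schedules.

Splitting on A: it can be 1 (5), 2 (1). Listing each branch's schedules as (S, B, K):
A=1: (2,2,3) (2,2,4) (2,3,4) (3,2,4) (3,3,4) — 5.
A=2: (3,3,4) — 1.
Summing: 5 + 1 = 6.

6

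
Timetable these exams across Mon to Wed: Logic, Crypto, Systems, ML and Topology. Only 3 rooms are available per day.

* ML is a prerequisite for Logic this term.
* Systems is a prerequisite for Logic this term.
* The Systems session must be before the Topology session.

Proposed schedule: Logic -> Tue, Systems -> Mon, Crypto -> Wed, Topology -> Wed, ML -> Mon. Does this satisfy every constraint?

Valid

Systems is a prerequisite for Logic this term — holds.
Only 3 rooms are available per day — holds.
ML is a prerequisite for Logic this term — holds.
The Systems session must be before the Topology session — holds.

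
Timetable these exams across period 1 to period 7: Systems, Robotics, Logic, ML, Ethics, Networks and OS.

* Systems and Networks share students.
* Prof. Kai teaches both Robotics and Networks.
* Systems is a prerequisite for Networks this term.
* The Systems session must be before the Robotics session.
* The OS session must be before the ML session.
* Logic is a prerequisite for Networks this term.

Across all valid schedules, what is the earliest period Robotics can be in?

Precedence pushes Robotics to at least period 2.
Robotics at period 2 is achievable: Systems -> period 1, Ethics -> period 1, Robotics -> period 2, Networks -> period 3, Logic -> period 1, OS -> period 1, ML -> period 2.

period 2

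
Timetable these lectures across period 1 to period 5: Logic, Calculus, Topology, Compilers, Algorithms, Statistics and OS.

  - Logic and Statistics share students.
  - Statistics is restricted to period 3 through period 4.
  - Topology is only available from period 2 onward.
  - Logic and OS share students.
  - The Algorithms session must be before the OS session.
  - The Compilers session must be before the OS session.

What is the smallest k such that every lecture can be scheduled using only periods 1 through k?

3

The precedence chain requires at least 2 distinct periods.
Statistics can't be placed before period 3, so the schedule must run through at least period 3.
3 works (last occupied period: period 3): for example Statistics=period 3, Compilers=period 1, Calculus=period 1, Logic=period 1, Topology=period 2, OS=period 2, Algorithms=period 1.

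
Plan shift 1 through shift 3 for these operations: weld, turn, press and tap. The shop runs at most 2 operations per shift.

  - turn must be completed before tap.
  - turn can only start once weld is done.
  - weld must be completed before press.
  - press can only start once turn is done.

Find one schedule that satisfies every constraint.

weld=shift 1; tap=shift 3; press=shift 3; turn=shift 2

Checking: weld(shift 1) before turn(shift 2); turn(shift 2) before press(shift 3); turn(shift 2) before tap(shift 3); weld(shift 1) before press(shift 3); max 2 per shift (cap 2).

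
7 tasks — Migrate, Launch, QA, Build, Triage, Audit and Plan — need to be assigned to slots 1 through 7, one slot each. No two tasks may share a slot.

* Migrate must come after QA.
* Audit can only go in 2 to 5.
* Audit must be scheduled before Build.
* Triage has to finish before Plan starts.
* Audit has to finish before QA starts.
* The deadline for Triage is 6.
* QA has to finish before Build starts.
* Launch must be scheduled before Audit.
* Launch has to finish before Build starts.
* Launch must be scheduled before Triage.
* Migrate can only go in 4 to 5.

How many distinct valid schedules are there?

10

Splitting on Migrate: it can be 4 (3), 5 (7). Listing each branch's schedules as (Launch, QA, Build, Triage, Audit, Plan):
Migrate=4: (1,3,5,6,2,7) (1,3,6,5,2,7) (1,3,7,5,2,6) — 3.
Migrate=5: (1,3,4,6,2,7) (1,3,6,4,2,7) (1,3,7,4,2,6) (1,4,6,2,3,7) (1,4,6,3,2,7) (1,4,7,2,3,6) (1,4,7,3,2,6) — 7.
Summing: 3 + 7 = 10.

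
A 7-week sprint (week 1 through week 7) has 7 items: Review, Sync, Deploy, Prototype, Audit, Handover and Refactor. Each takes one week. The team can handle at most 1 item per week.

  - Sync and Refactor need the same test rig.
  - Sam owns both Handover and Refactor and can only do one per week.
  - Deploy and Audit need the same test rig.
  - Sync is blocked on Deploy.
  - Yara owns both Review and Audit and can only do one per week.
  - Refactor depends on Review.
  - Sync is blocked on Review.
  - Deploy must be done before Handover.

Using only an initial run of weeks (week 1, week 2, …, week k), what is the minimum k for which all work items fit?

7

The precedence chain requires at least 2 distinct weeks.
With at most 1 per week and 7 work items, at least 7 weeks are needed.
7 works (last occupied week: week 7): for example Deploy -> week 2, Review -> week 1, Sync -> week 3, Prototype -> week 6, Refactor -> week 5, Audit -> week 7, Handover -> week 4.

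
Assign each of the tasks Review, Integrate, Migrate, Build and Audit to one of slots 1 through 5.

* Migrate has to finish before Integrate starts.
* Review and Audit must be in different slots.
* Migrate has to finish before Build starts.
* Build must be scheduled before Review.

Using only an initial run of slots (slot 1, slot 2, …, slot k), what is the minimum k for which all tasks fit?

The precedence chain requires at least 3 distinct slots.
3 works (last occupied slot: 3): for example Build=2, Migrate=1, Integrate=2, Audit=1, Review=3.

3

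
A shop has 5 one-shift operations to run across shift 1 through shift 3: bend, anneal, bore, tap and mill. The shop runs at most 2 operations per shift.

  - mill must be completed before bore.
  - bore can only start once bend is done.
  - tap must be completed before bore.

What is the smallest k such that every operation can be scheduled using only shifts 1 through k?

3 shifts

The precedence chain requires at least 2 distinct shifts.
With at most 2 per shift and 5 operations, at least 3 shifts are needed.
3 works (last occupied shift: shift 3): for example mill -> shift 2; bore -> shift 3; anneal -> shift 2; tap -> shift 1; bend -> shift 1.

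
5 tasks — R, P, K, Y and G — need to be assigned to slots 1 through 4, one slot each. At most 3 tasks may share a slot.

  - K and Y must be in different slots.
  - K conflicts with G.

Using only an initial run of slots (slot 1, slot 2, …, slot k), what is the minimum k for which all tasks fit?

With at most 3 per slot and 5 tasks, at least 2 slots are needed.
2 works (last occupied slot: 2): for example Y in 2; R in 1; K in 1; G in 2; P in 1.

2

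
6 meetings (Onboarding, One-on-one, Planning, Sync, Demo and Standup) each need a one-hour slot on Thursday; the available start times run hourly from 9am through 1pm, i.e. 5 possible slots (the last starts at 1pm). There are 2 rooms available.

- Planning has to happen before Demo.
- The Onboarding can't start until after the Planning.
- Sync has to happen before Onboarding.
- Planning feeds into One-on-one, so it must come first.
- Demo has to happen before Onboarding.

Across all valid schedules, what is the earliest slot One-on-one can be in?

Precedence pushes One-on-one to at least 10am.
One-on-one at 10am is achievable: One-on-one=10am, Onboarding=11am, Planning=9am, Sync=9am, Standup=11am, Demo=10am.

10am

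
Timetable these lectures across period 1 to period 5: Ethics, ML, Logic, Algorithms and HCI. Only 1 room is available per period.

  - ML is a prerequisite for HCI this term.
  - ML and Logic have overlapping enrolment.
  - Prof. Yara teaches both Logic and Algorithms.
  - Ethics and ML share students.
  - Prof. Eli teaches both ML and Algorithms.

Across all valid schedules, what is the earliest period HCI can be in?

period 2

Precedence pushes HCI to at least period 2.
HCI at period 2 is achievable: Ethics -> period 3, Algorithms -> period 5, Logic -> period 4, ML -> period 1, HCI -> period 2.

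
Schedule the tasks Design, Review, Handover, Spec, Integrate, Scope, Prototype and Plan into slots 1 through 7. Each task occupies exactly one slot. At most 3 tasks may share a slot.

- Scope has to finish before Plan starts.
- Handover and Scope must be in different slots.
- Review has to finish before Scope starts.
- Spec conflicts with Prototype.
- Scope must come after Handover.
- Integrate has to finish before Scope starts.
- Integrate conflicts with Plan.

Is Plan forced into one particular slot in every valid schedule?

No

Plan can be 3 (e.g. Handover=1, Prototype=3, Scope=2, Plan=3, Review=1, Integrate=1, Design=2, Spec=2) or 4 (e.g. Prototype -> 3; Scope -> 2; Review -> 1; Spec -> 2; Plan -> 4; Handover -> 1; Design -> 2; Integrate -> 1).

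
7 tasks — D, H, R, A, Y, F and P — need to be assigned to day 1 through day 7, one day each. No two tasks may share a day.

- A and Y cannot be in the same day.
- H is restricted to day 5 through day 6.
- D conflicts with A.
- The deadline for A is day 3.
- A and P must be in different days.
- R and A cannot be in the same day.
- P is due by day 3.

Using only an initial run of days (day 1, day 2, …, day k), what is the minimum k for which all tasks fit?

7

With at most 1 per day and 7 tasks, at least 7 days are needed.
H can't be placed before day 5, so the schedule must run through at least day 5.
7 works (last occupied day: day 7): for example R in day 4; P in day 2; F in day 7; D in day 3; A in day 1; H in day 5; Y in day 6.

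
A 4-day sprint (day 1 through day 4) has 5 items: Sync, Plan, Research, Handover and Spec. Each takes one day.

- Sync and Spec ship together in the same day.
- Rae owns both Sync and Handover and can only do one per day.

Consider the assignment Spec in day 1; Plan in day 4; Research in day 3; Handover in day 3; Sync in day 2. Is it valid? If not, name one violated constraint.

No — it violates: Sync and Spec ship together in the same day

Sync and Spec ship together in the same day — violated.
Rae owns both Sync and Handover and can only do one per day — holds.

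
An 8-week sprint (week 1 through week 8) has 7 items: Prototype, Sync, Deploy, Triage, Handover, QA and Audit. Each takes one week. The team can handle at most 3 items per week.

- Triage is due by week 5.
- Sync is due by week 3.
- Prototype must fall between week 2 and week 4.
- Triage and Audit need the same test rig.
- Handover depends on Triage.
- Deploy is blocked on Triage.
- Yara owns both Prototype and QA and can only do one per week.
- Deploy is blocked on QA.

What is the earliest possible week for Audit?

week 1

Audit at week 1 is achievable: Audit=week 1, QA=week 1, Triage=week 2, Prototype=week 2, Deploy=week 3, Sync=week 1, Handover=week 3.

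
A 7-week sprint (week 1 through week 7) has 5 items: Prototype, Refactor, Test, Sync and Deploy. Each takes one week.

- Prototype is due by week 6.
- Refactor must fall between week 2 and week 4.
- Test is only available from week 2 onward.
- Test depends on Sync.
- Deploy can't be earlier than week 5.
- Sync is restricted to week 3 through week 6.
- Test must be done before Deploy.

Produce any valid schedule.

Test -> week 4, Deploy -> week 5, Prototype -> week 1, Refactor -> week 2, Sync -> week 3

Checking: Sync(week 3) before Test(week 4); Test(week 4) before Deploy(week 5); Sync=week 3 in [week 3,week 6]; Test=week 4 in [week 2,week 7]; Refactor=week 2 in [week 2,week 4]; Prototype=week 1 in [week 1,week 6]; Deploy=week 5 in [week 5,week 7].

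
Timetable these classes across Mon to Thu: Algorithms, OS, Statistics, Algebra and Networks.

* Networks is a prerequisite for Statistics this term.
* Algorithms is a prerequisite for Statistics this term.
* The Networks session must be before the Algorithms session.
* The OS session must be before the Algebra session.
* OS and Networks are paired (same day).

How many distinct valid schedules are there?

Splitting on Algorithms: it can be Tue (6), Wed (5). Listing each branch's schedules as (OS, Statistics, Algebra, Networks):
Algorithms=Tue: (Mon,Wed,Tue,Mon) (Mon,Wed,Wed,Mon) (Mon,Wed,Thu,Mon) (Mon,Thu,Tue,Mon) (Mon,Thu,Wed,Mon) (Mon,Thu,Thu,Mon) — 6.
Algorithms=Wed: (Mon,Thu,Tue,Mon) (Mon,Thu,Wed,Mon) (Mon,Thu,Thu,Mon) (Tue,Thu,Wed,Tue) (Tue,Thu,Thu,Tue) — 5.
Summing: 6 + 5 = 11.

11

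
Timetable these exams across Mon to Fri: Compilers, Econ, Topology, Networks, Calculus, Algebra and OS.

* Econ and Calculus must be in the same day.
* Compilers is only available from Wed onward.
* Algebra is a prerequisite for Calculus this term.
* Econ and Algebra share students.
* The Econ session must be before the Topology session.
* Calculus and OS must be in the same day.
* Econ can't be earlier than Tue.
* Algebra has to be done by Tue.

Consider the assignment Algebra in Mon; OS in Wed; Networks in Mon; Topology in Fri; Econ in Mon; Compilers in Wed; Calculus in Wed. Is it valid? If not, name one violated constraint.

Invalid. Econ can't be earlier than Tue.

Econ can't be earlier than Tue — violated.
Algebra has to be done by Tue — holds.
The Econ session must be before the Topology session — holds.
Econ and Algebra share students — violated.
Algebra is a prerequisite for Calculus this term — holds.
Compilers is only available from Wed onward — holds.
Calculus and OS must be in the same day — holds.
Econ and Calculus must be in the same day — violated.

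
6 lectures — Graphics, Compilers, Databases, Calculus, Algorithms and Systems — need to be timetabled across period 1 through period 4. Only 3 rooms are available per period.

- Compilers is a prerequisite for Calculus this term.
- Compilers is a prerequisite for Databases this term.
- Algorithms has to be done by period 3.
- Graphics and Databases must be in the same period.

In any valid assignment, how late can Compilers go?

period 3

Downstream work caps Compilers at period 3.
Compilers at period 3 is achievable: Graphics in period 4; Calculus in period 4; Systems in period 1; Algorithms in period 1; Compilers in period 3; Databases in period 4.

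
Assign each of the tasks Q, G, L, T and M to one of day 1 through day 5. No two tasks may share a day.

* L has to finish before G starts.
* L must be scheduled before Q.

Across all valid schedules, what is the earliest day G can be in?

day 2

Precedence pushes G to at least day 2.
G at day 2 is achievable: L in day 1, G in day 2, Q in day 3, M in day 5, T in day 4.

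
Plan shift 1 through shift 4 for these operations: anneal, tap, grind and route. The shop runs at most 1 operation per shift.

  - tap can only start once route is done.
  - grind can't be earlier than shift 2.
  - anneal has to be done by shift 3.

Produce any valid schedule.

route=shift 3, tap=shift 4, grind=shift 2, anneal=shift 1

Checking: route(shift 3) before tap(shift 4); grind=shift 2 in [shift 2,shift 4]; anneal=shift 1 in [shift 1,shift 3]; max 1 per shift (cap 1).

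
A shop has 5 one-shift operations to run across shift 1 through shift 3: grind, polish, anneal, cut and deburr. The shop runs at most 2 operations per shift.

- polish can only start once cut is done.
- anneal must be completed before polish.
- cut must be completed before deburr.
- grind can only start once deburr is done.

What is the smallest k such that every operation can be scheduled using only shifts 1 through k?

The precedence chain requires at least 3 distinct shifts.
With at most 2 per shift and 5 operations, at least 3 shifts are needed.
3 works (last occupied shift: shift 3): for example deburr=shift 2; anneal=shift 1; polish=shift 2; cut=shift 1; grind=shift 3.

3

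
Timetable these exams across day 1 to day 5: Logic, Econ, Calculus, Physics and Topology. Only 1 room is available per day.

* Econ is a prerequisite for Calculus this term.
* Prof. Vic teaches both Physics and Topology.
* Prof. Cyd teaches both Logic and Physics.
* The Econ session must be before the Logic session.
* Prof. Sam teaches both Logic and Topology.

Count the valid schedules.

40

Splitting on Logic: it can be day 2 (6), day 3 (10), day 4 (12), day 5 (12). Listing each branch's schedules as (Econ, Calculus, Physics, Topology) by day number:
Logic=day 2: (1,3,4,5) (1,3,5,4) (1,4,3,5) (1,4,5,3) (1,5,3,4) (1,5,4,3) — 6.
Logic=day 3: (1,2,4,5) (1,2,5,4) (1,4,2,5) (1,4,5,2) (1,5,2,4) (1,5,4,2) (2,4,1,5) (2,4,5,1) (2,5,1,4) (2,5,4,1) — 10.
Logic=day 4: (1,2,3,5) (1,2,5,3) (1,3,2,5) (1,3,5,2) (1,5,2,3) (1,5,3,2) (2,3,1,5) (2,3,5,1) (2,5,1,3) (2,5,3,1) (3,5,1,2) (3,5,2,1) — 12.
Logic=day 5: (1,2,3,4) (1,2,4,3) (1,3,2,4) (1,3,4,2) (1,4,2,3) (1,4,3,2) (2,3,1,4) (2,3,4,1) (2,4,1,3) (2,4,3,1) (3,4,1,2) (3,4,2,1) — 12.
Summing: 6 + 10 + 12 + 12 = 40.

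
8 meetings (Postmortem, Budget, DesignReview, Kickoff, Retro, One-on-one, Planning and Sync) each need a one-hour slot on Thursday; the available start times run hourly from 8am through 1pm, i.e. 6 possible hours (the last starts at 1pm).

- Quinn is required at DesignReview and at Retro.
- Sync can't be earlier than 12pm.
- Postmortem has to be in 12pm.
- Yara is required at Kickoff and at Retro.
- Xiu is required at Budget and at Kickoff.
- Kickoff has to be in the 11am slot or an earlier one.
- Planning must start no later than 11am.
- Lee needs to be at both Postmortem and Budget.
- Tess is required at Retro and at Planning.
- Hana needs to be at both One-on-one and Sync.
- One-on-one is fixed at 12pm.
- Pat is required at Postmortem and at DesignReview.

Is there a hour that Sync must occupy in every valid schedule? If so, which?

Sync's window is 12pm–1pm.
One-on-one is fixed at 12pm, and Sync can't share a hour with One-on-one.
So Sync must be 1pm.

1pm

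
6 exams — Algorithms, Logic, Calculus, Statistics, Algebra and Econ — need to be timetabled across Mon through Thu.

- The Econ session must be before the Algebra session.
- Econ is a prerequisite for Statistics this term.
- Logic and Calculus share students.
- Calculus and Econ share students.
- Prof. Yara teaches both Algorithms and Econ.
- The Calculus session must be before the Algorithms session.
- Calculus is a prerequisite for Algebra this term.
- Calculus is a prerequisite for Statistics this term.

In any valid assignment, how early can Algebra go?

Wed

Precedence pushes Algebra to at least Tue.
Algebra at Wed is achievable: Algebra in Wed, Econ in Tue, Algorithms in Wed, Calculus in Mon, Statistics in Wed, Logic in Tue.
Nothing earlier works — the conflict constraints rule out every day before Wed.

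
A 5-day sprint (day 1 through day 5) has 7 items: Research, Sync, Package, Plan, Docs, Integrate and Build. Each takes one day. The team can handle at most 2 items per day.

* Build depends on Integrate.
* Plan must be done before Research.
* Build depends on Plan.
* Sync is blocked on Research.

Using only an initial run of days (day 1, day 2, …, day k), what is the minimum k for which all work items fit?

The precedence chain requires at least 3 distinct days.
With at most 2 per day and 7 work items, at least 4 days are needed.
4 works (last occupied day: day 4): for example Package=day 3, Build=day 2, Sync=day 3, Docs=day 4, Plan=day 1, Research=day 2, Integrate=day 1.

4 days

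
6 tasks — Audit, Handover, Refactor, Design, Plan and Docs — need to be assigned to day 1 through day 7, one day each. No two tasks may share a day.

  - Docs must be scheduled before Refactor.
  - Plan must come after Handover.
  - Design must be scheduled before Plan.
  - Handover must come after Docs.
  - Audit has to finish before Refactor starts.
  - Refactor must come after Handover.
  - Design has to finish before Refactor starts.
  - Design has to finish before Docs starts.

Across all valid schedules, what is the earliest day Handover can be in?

Precedence pushes Handover to at least day 3; downstream work caps Handover at day 6.
Handover at day 3 is achievable: Plan -> day 6; Design -> day 1; Audit -> day 4; Handover -> day 3; Docs -> day 2; Refactor -> day 5.

day 3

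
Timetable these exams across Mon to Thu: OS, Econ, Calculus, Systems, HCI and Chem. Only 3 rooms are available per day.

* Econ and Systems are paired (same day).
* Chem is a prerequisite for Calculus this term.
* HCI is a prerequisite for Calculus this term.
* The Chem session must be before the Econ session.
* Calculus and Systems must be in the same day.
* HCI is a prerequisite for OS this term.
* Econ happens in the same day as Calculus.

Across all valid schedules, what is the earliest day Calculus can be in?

Precedence pushes Calculus to at least Tue.
Calculus at Tue is achievable: OS -> Wed; Calculus -> Tue; Chem -> Mon; Econ -> Tue; HCI -> Mon; Systems -> Tue.

Tue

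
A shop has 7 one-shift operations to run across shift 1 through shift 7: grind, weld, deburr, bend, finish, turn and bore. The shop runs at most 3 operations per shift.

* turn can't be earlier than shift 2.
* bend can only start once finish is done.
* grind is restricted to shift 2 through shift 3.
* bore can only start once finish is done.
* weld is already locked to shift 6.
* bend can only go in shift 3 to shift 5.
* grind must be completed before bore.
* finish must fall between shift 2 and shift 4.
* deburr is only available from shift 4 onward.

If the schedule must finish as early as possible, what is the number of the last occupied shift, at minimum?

shift 6

The precedence chain requires at least 2 distinct shifts.
With at most 3 per shift and 7 operations, at least 3 shifts are needed.
weld can't be placed before shift 6, so the schedule must run through at least shift 6.
6 works (last occupied shift: shift 6): for example grind in shift 2, deburr in shift 4, weld in shift 6, bore in shift 3, turn in shift 2, bend in shift 3, finish in shift 2.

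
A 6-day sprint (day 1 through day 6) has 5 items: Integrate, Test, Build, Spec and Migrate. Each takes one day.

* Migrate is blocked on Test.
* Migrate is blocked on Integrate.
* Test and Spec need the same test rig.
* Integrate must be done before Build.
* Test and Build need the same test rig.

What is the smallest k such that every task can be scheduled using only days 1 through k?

The precedence chain requires at least 2 distinct days.
2 works (last occupied day: day 2): for example Test -> day 1, Spec -> day 2, Build -> day 2, Migrate -> day 2, Integrate -> day 1.

2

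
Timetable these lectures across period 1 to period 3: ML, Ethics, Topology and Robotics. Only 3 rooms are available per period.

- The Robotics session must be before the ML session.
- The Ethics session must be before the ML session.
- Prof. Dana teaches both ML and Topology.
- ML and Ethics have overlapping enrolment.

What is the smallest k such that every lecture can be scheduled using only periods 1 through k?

The precedence chain requires at least 2 distinct periods.
With at most 3 per period and 4 lectures, at least 2 periods are needed.
2 works (last occupied period: period 2): for example Topology in period 1, Robotics in period 1, ML in period 2, Ethics in period 1.

2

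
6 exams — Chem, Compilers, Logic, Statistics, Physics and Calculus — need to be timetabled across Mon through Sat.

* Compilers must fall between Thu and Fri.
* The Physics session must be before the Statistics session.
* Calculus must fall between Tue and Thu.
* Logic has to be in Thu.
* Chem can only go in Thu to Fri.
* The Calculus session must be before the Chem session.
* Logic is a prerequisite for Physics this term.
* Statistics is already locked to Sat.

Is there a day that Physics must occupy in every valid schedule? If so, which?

Fri

Logic is fixed at Thu and must come before Physics, so Physics is at least Fri.
Statistics is fixed at Sat and must come after Physics, so Physics is at most Fri.
So Physics must be Fri.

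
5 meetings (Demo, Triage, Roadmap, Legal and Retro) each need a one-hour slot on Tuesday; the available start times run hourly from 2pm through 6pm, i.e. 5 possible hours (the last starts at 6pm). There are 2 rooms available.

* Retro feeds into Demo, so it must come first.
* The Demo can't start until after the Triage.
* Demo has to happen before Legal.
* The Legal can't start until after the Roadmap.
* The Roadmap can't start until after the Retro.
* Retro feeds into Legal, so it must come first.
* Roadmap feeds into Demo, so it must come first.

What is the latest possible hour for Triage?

4pm

Downstream work caps Triage at 4pm.
Triage at 4pm is achievable: Retro=2pm; Demo=5pm; Triage=4pm; Legal=6pm; Roadmap=3pm.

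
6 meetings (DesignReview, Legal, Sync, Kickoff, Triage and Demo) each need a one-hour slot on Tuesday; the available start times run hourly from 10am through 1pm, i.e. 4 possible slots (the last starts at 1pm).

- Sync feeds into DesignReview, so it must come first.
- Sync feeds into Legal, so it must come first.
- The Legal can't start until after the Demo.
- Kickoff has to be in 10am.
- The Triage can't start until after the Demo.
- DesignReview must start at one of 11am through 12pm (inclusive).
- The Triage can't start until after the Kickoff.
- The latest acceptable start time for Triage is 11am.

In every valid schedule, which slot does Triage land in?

Precedence pushes Triage to at least 11am; Triage's own window allows nothing later than 11am.
So Triage is pinned to 11am.

11am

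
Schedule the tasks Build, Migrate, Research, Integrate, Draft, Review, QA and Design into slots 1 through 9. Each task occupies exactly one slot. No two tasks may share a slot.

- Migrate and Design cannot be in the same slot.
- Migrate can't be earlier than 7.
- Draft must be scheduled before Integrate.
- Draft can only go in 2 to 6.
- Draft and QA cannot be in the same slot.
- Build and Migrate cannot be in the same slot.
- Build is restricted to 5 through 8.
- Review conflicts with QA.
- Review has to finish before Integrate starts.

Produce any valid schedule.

Research -> 4, Migrate -> 7, Draft -> 2, QA -> 6, Build -> 5, Review -> 1, Integrate -> 3, Design -> 8

Checking: Draft(2) before Integrate(3); Review(1) before Integrate(3); Review(1) != QA(6); Migrate(7) != Design(8); Draft(2) != QA(6); Build(5) != Migrate(7); Migrate=7 in [7,9]; Draft=2 in [2,6]; Build=5 in [5,8]; max 1 per slot (cap 1).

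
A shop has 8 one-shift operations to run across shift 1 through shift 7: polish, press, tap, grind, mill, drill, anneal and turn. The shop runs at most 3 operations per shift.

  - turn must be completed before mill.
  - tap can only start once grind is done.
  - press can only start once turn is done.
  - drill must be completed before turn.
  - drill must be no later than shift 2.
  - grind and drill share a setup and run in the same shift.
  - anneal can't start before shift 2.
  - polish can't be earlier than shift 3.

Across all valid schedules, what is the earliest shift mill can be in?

shift 3

Precedence pushes mill to at least shift 3.
mill at shift 3 is achievable: grind -> shift 1, anneal -> shift 2, turn -> shift 2, drill -> shift 1, tap -> shift 2, mill -> shift 3, press -> shift 3, polish -> shift 3.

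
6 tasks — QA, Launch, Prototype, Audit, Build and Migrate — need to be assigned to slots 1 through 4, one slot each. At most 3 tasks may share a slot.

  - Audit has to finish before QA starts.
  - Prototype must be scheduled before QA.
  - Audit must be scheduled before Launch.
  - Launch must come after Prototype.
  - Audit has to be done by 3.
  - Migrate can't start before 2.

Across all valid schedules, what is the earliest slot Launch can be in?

Precedence pushes Launch to at least 2.
Launch at 2 is achievable: Build in 1; Launch in 2; Prototype in 1; QA in 2; Migrate in 2; Audit in 1.

2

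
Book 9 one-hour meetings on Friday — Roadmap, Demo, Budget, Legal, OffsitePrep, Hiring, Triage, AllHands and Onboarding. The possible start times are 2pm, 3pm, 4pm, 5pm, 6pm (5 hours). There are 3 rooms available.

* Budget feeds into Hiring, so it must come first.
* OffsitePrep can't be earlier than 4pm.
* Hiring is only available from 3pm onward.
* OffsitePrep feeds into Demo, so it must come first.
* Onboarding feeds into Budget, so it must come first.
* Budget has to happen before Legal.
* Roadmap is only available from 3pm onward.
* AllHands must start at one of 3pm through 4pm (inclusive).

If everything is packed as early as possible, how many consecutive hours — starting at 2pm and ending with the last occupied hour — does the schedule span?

4

The precedence chain requires at least 3 distinct hours.
With at most 3 per hour and 9 meetings, at least 3 hours are needed.
Propagating the time windows through the other constraints, Demo can't land before 5pm — that is hour 4 counting from 2pm — so the schedule must run through at least 4 hours.
4 works (last occupied hour: 5pm): for example Demo in 5pm; Hiring in 4pm; Budget in 3pm; Legal in 4pm; Triage in 2pm; Roadmap in 3pm; Onboarding in 2pm; OffsitePrep in 4pm; AllHands in 3pm.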